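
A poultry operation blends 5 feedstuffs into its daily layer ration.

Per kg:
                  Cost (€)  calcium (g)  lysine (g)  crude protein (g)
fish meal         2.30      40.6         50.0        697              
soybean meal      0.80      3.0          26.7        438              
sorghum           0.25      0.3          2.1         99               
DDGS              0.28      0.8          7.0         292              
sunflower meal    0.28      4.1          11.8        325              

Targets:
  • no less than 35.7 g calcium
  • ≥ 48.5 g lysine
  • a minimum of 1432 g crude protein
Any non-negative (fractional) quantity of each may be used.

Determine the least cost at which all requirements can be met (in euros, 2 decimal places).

€2.18

Let x1 = kg of fish meal, x2 = kg of soybean meal, x3 = kg of sorghum, x4 = kg of DDGS, x5 = kg of sunflower meal.
min 2.3x1 + 0.8x2 + 0.25x3 + 0.28x4 + 0.28x5 with:
  40.6x1 + 3x2 + 0.3x3 + 0.8x4 + 4.1x5 ≥ 35.7   (calcium)
  50x1 + 26.7x2 + 2.1x3 + 7x4 + 11.8x5 ≥ 48.5   (lysine)
  697x1 + 438x2 + 99x3 + 292x4 + 325x5 ≥ 1432   (crude protein)
  x1, x2, x3, x4, x5 ≥ 0.
The minimum-cost mix takes nothing from soybean meal, sorghum, DDGS — only fish meal, sunflower meal. There the calcium and crude protein constraints are tight.
So fish meal = 0.5544 kg, sunflower meal = 3.217 kg.
Cost = 2.3·0.5544 + 0.28·3.217 = 2.1759.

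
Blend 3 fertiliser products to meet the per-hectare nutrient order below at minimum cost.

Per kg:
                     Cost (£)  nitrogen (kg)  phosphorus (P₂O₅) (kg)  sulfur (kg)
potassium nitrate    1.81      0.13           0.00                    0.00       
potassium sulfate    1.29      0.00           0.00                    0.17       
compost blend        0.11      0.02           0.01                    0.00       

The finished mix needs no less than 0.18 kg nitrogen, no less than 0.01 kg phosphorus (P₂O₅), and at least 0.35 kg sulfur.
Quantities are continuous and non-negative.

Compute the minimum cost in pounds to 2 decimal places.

This is a linear program. Let x1 = kg of potassium nitrate, x2 = kg of potassium sulfate, x3 = kg of compost blend.
Minimise 1.81x1 + 1.29x2 + 0.11x3 s.t.:
  0.13x1 + 0.02x3 ≥ 0.18   (nitrogen)
  0.01x3 ≥ 0.01   (phosphorus (P₂O₅))
  0.17x2 ≥ 0.35   (sulfur)
  x1, x2, x3 ≥ 0.
The cheapest feasible vertex uses only potassium sulfate, compost blend; potassium nitrate is not used. There the nitrogen and sulfur constraints are tight.
Optimal quantities: potassium sulfate = 2.059 kg, compost blend = 9 kg.
Cost = 1.29·2.059 + 0.11·9 = 3.6461.

£3.65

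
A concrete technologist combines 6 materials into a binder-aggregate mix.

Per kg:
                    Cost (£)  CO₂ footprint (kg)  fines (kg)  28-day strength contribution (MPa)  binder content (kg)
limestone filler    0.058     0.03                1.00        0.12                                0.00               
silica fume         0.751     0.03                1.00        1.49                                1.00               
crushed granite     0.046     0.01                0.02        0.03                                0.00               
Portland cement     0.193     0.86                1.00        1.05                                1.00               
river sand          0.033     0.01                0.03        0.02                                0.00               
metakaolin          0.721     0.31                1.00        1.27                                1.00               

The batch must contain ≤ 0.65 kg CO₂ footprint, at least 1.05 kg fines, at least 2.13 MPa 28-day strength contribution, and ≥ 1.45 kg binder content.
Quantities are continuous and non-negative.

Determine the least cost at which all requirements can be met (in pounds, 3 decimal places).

£0.830

Treat it as an LP. Let x1 = kg of limestone filler, x2 = kg of silica fume, x3 = kg of crushed granite, x4 = kg of Portland cement, x5 = kg of river sand, x6 = kg of metakaolin.
min 0.058x1 + 0.751x2 + 0.046x3 + 0.193x4 + 0.033x5 + 0.721x6 with:
  0.03x1 + 0.03x2 + 0.01x3 + 0.86x4 + 0.01x5 + 0.31x6 ≤ 0.65   (CO₂ footprint)
  1x1 + 1x2 + 0.02x3 + 1x4 + 0.03x5 + 1x6 ≥ 1.05   (fines)
  0.12x1 + 1.49x2 + 0.03x3 + 1.05x4 + 0.02x5 + 1.27x6 ≥ 2.13   (28-day strength contribution)
  1x2 + 1x4 + 1x6 ≥ 1.45   (binder content)
  x1, x2, x3, x4, x5, x6 ≥ 0.
The optimal basis is {silica fume, Portland cement}; limestone filler, crushed granite, river sand, metakaolin drop out. There the CO₂ footprint and 28-day strength contribution constraints are tight.
So silica fume = 0.9195 kg, Portland cement = 0.7237 kg.
Cost = 0.751·0.9195 + 0.193·0.7237 = 0.83022.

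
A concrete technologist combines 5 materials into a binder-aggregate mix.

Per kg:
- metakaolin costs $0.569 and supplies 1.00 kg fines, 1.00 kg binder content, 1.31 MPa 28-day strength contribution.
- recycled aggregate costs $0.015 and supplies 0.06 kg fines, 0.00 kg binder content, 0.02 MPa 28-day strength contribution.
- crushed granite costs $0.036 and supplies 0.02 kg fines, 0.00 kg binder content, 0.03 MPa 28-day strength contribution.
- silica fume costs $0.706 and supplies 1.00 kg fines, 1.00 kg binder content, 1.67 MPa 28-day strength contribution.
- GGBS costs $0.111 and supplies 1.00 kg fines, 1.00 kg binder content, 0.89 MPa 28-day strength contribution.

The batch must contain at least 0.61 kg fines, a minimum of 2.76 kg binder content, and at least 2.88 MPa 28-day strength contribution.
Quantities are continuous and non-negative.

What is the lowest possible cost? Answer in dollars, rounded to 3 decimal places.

Set it up as a linear program. Let x1 = kg of metakaolin, x2 = kg of recycled aggregate, x3 = kg of crushed granite, x4 = kg of silica fume, x5 = kg of GGBS.
min 0.569x1 + 0.015x2 + 0.036x3 + 0.706x4 + 0.111x5 s.t.:
  1x1 + 0.06x2 + 0.02x3 + 1x4 + 1x5 ≥ 0.61   (fines)
  1x1 + 1x4 + 1x5 ≥ 2.76   (binder content)
  1.31x1 + 0.02x2 + 0.03x3 + 1.67x4 + 0.89x5 ≥ 2.88   (28-day strength contribution)
  x1, x2, x3, x4, x5 ≥ 0.
The minimum-cost mix takes nothing from metakaolin, recycled aggregate, crushed granite, silica fume — only GGBS. The 28-day strength contribution requirement is met with equality.
Solving gives x5 = 3.236.
Total cost: 0.111·3.236 = 0.35920.

$0.359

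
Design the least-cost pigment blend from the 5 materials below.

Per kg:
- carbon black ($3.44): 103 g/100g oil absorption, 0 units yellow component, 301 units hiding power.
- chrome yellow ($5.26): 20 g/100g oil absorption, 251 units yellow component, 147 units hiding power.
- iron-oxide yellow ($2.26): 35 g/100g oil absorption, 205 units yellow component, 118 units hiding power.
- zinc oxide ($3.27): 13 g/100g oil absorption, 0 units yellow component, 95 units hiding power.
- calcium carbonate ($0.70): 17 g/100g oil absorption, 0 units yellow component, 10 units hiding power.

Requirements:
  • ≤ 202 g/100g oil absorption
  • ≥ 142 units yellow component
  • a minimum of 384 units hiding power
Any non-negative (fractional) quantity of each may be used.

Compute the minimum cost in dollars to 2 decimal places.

$5.02

Set it up as a linear program. Let x1 = kg of carbon black, x2 = kg of chrome yellow, x3 = kg of iron-oxide yellow, x4 = kg of zinc oxide, x5 = kg of calcium carbonate.
min 3.44x1 + 5.26x2 + 2.26x3 + 3.27x4 + 0.7x5 with:
  103x1 + 20x2 + 35x3 + 13x4 + 17x5 ≤ 202   (oil absorption)
  251x2 + 205x3 ≥ 142   (yellow component)
  301x1 + 147x2 + 118x3 + 95x4 + 10x5 ≥ 384   (hiding power)
  x1, x2, x3, x4, x5 ≥ 0.
The minimum-cost mix takes nothing from chrome yellow, zinc oxide, calcium carbonate — only carbon black, iron-oxide yellow. Binding constraints: yellow component and hiding power.
Solving gives x1 = 1.004, x3 = 0.6927.
Objective = 3.44·1.004 + 2.26·0.6927 = 5.0193.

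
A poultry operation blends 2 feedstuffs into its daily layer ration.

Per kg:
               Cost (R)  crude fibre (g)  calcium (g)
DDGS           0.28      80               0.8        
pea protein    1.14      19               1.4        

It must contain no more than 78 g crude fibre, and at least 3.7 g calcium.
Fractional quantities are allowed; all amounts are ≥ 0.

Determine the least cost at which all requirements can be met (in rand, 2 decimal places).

Let x1 = kg of DDGS, x2 = kg of pea protein.
Minimize 0.28x1 + 1.14x2 s.t.:
  80x1 + 19x2 ≤ 78   (crude fibre)
  0.8x1 + 1.4x2 ≥ 3.7   (calcium)
  x1, x2 ≥ 0.
Both inputs are positive at the optimum. The crude fibre and calcium requirements are met with equality.
That vertex is x1 = 0.4019, x2 = 2.413.
Objective = 0.28·0.4019 + 1.14·2.413 = 2.8634.

R2.86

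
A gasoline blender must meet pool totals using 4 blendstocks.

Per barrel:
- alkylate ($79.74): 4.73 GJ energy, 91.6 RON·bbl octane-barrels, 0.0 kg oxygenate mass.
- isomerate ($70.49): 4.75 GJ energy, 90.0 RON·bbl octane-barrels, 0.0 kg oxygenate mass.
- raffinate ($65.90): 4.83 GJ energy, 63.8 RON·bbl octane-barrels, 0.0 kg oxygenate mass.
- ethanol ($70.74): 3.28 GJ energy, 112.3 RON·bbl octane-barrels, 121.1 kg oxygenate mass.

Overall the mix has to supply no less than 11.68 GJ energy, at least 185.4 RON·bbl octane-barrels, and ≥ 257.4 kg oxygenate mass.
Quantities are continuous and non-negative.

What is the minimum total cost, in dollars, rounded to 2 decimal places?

$214.60

Treat it as an LP. Let x1 = barrels of alkylate, x2 = barrels of isomerate, x3 = barrels of raffinate, x4 = barrels of ethanol.
min 79.74x1 + 70.49x2 + 65.9x3 + 70.74x4 s.t.:
  4.73x1 + 4.75x2 + 4.83x3 + 3.28x4 ≥ 11.68   (energy)
  91.6x1 + 90x2 + 63.8x3 + 112.3x4 ≥ 185.4   (octane-barrels)
  121.1x4 ≥ 257.4   (oxygenate mass)
  x1, x2, x3, x4 ≥ 0.
The optimal basis is {raffinate, ethanol}; alkylate, isomerate drop out. Binding constraints: energy and oxygenate mass.
So raffinate = 0.9748 barrels, ethanol = 2.1255 barrels.
Total cost: 65.9·0.9748 + 70.74·2.1255 = 214.5972.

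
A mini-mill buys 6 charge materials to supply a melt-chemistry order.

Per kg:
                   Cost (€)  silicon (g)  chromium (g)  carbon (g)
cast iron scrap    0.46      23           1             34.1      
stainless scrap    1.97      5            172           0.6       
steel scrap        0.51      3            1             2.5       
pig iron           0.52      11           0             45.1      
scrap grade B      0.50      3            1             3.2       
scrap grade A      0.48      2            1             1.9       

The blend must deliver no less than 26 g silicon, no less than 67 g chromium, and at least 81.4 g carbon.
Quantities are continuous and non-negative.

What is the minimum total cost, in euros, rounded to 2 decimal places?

€1.72

Treat it as an LP. Let x1 = kg of cast iron scrap, x2 = kg of stainless scrap, x3 = kg of steel scrap, x4 = kg of pig iron, x5 = kg of scrap grade B, x6 = kg of scrap grade A.
min 0.46x1 + 1.97x2 + 0.51x3 + 0.52x4 + 0.5x5 + 0.48x6 subject to:
  23x1 + 5x2 + 3x3 + 11x4 + 3x5 + 2x6 ≥ 26   (silicon)
  1x1 + 172x2 + 1x3 + 1x5 + 1x6 ≥ 67   (chromium)
  34.1x1 + 0.6x2 + 2.5x3 + 45.1x4 + 3.2x5 + 1.9x6 ≥ 81.4   (carbon)
  x1, x2, x3, x4, x5, x6 ≥ 0.
At the optimum only cast iron scrap, stainless scrap, pig iron are positive (steel scrap, scrap grade B, scrap grade A = 0). There the silicon, chromium, carbon constraints are tight.
Solving gives x1 = 0.2904, x2 = 0.3878, x4 = 1.58.
Objective = 0.46·0.2904 + 1.97·0.3878 + 0.52·1.58 = 1.7192.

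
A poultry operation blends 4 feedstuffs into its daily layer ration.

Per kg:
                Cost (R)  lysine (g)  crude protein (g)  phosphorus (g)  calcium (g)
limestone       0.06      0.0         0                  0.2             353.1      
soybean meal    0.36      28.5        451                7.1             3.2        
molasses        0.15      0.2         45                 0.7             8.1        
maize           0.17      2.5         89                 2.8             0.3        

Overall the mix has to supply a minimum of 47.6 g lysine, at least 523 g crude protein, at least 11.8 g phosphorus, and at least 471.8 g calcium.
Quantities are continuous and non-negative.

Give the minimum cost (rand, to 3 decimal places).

This is a linear program. Let x1 = kg of limestone, x2 = kg of soybean meal, x3 = kg of molasses, x4 = kg of maize.
Minimize 0.06x1 + 0.36x2 + 0.15x3 + 0.17x4 s.t.:
  28.5x2 + 0.2x3 + 2.5x4 ≥ 47.6   (lysine)
  451x2 + 45x3 + 89x4 ≥ 523   (crude protein)
  0.2x1 + 7.1x2 + 0.7x3 + 2.8x4 ≥ 11.8   (phosphorus)
  353.1x1 + 3.2x2 + 8.1x3 + 0.3x4 ≥ 471.8   (calcium)
  x1, x2, x3, x4 ≥ 0.
The minimum-cost mix takes nothing from molasses, maize — only limestone, soybean meal. Binding constraints: lysine and calcium.
That vertex is x1 = 1.321, x2 = 1.6702.
Hence cost = 0.06·1.321 + 0.36·1.6702 = R0.68053.

R0.681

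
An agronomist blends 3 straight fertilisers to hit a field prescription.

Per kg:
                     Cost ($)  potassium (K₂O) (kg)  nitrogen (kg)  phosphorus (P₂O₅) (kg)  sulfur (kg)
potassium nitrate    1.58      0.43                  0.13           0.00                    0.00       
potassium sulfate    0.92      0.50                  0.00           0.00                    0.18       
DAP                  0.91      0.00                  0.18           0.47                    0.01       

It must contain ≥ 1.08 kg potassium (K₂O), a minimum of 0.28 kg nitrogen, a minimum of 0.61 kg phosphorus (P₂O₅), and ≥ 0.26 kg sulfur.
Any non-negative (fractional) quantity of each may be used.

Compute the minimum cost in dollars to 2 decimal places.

Let x1 = kg of potassium nitrate, x2 = kg of potassium sulfate, x3 = kg of DAP.
min 1.58x1 + 0.92x2 + 0.91x3 subject to:
  0.43x1 + 0.5x2 ≥ 1.08   (potassium (K₂O))
  0.13x1 + 0.18x3 ≥ 0.28   (nitrogen)
  0.47x3 ≥ 0.61   (phosphorus (P₂O₅))
  0.18x2 + 0.01x3 ≥ 0.26   (sulfur)
  x1, x2, x3 ≥ 0.
At the optimum only potassium sulfate, DAP are positive (potassium nitrate = 0). Binding constraints: potassium (K₂O) and nitrogen.
Optimal quantities: potassium sulfate = 2.16 kg, DAP = 1.556 kg.
Cost = 0.92·2.16 + 0.91·1.556 = 3.4032.

$3.40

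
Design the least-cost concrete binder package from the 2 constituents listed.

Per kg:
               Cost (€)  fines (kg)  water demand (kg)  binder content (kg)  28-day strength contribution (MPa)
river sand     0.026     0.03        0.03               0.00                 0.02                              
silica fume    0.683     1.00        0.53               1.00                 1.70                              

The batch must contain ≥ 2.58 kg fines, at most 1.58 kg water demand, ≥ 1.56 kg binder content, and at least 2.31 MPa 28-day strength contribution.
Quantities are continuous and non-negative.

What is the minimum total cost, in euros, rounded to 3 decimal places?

Let x1 = kg of river sand, x2 = kg of silica fume.
Minimise 0.026x1 + 0.683x2 with:
  0.03x1 + 1x2 ≥ 2.58   (fines)
  0.03x1 + 0.53x2 ≤ 1.58   (water demand)
  1x2 ≥ 1.56   (binder content)
  0.02x1 + 1.7x2 ≥ 2.31   (28-day strength contribution)
  x1, x2 ≥ 0.
The cheapest feasible vertex uses only silica fume; river sand is not used. Binding constraint: fines.
Solving gives x2 = 2.58.
Objective = 0.683·2.58 = 1.76214.

€1.762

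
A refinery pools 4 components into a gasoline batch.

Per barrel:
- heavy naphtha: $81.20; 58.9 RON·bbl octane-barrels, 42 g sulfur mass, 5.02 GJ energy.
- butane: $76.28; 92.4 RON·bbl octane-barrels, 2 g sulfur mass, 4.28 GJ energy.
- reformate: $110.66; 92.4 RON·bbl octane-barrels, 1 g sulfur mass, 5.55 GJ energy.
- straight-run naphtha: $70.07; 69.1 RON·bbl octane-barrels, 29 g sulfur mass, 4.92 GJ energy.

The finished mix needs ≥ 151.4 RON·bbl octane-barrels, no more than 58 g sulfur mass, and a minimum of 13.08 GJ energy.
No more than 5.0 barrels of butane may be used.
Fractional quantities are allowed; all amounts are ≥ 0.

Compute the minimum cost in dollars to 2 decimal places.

Set it up as a linear program. Let x1 = barrels of heavy naphtha, x2 = barrels of butane, x3 = barrels of reformate, x4 = barrels of straight-run naphtha.
min 81.2x1 + 76.28x2 + 110.66x3 + 70.07x4 subject to:
  58.9x1 + 92.4x2 + 92.4x3 + 69.1x4 ≥ 151.4   (octane-barrels)
  42x1 + 2x2 + 1x3 + 29x4 ≤ 58   (sulfur mass)
  5.02x1 + 4.28x2 + 5.55x3 + 4.92x4 ≥ 13.08   (energy)
  x2 ≤ 5
  x1, x2, x3, x4 ≥ 0.
The cheapest feasible vertex uses only butane, straight-run naphtha; heavy naphtha, reformate are not used. Binding constraints: sulfur mass and energy.
So butane = 0.82219 barrels, straight-run naphtha = 1.9433 barrels.
Hence cost = 76.28·0.82219 + 70.07·1.9433 = $198.8837.

$198.88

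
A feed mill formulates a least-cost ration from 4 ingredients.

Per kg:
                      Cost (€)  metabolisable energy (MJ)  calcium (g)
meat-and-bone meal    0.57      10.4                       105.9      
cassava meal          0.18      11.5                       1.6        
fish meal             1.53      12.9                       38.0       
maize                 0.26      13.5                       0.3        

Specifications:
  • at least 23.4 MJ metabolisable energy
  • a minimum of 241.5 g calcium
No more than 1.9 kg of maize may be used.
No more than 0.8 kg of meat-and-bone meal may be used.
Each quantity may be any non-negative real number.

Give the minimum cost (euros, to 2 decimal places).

Set it up as a linear program. Let x1 = kg of meat-and-bone meal, x2 = kg of cassava meal, x3 = kg of fish meal, x4 = kg of maize.
Minimise 0.57x1 + 0.18x2 + 1.53x3 + 0.26x4 s.t.:
  10.4x1 + 11.5x2 + 12.9x3 + 13.5x4 ≥ 23.4   (metabolisable energy)
  105.9x1 + 1.6x2 + 38x3 + 0.3x4 ≥ 241.5   (calcium)
  x4 ≤ 1.9
  x1 ≤ 0.8
  x1, x2, x3, x4 ≥ 0.
The minimum-cost mix takes nothing from cassava meal, maize — only meat-and-bone meal, fish meal. Binding constraints: calcium and the meat-and-bone meal cap.
So meat-and-bone meal = 0.8 kg, fish meal = 4.126 kg.
Cost = 0.57·0.8 + 1.53·4.126 = 6.7688.

€6.77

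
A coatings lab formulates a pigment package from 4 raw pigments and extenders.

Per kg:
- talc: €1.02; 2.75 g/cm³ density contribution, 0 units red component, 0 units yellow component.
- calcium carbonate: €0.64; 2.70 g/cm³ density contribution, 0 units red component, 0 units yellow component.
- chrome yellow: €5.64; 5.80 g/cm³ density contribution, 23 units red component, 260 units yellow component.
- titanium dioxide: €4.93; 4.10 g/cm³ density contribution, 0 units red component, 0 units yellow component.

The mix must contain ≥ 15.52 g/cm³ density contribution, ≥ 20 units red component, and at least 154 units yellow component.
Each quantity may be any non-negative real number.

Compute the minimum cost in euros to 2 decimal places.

€7.39

Let x1 = kg of talc, x2 = kg of calcium carbonate, x3 = kg of chrome yellow, x4 = kg of titanium dioxide.
Minimize 1.02x1 + 0.64x2 + 5.64x3 + 4.93x4 s.t.:
  2.75x1 + 2.7x2 + 5.8x3 + 4.1x4 ≥ 15.52   (density contribution)
  23x3 ≥ 20   (red component)
  260x3 ≥ 154   (yellow component)
  x1, x2, x3, x4 ≥ 0.
The optimal basis is {calcium carbonate, chrome yellow}; talc, titanium dioxide drop out. The density contribution and red component requirements are met with equality.
So calcium carbonate = 3.88 kg, chrome yellow = 0.8696 kg.
Cost = 0.64·3.88 + 5.64·0.8696 = 7.3877.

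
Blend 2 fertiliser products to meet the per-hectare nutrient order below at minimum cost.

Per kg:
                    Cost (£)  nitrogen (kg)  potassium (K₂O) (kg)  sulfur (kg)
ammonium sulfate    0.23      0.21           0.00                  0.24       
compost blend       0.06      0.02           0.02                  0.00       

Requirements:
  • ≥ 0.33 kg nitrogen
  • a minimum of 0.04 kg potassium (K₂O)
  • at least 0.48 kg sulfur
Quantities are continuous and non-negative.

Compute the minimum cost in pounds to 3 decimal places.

£0.580

Treat it as an LP. Let x1 = kg of ammonium sulfate, x2 = kg of compost blend.
Minimise 0.23x1 + 0.06x2 s.t.:
  0.21x1 + 0.02x2 ≥ 0.33   (nitrogen)
  0.02x2 ≥ 0.04   (potassium (K₂O))
  0.24x1 ≥ 0.48   (sulfur)
  x1, x2 ≥ 0.
Both inputs are positive at the optimum. Binding constraints: potassium (K₂O) and sulfur.
So ammonium sulfate = 2 kg, compost blend = 2 kg.
Objective = 0.23·2 + 0.06·2 = 0.58000.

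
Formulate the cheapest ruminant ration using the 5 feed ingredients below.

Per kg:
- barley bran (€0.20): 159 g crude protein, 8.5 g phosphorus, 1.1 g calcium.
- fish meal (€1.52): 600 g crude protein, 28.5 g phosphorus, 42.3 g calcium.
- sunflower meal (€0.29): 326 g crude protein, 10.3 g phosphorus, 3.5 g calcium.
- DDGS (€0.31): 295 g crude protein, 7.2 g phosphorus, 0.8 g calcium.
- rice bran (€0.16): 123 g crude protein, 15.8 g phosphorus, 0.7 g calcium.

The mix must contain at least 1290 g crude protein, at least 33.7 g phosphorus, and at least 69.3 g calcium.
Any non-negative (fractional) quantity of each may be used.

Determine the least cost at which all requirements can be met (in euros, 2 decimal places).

€2.67

Let x1 = kg of barley bran, x2 = kg of fish meal, x3 = kg of sunflower meal, x4 = kg of DDGS, x5 = kg of rice bran.
Minimize 0.2x1 + 1.52x2 + 0.29x3 + 0.31x4 + 0.16x5 s.t.:
  159x1 + 600x2 + 326x3 + 295x4 + 123x5 ≥ 1290   (crude protein)
  8.5x1 + 28.5x2 + 10.3x3 + 7.2x4 + 15.8x5 ≥ 33.7   (phosphorus)
  1.1x1 + 42.3x2 + 3.5x3 + 0.8x4 + 0.7x5 ≥ 69.3   (calcium)
  x1, x2, x3, x4, x5 ≥ 0.
At the optimum only fish meal, sunflower meal are positive (barley bran, DDGS, rice bran = 0). There the crude protein and calcium constraints are tight.
So fish meal = 1.546 kg, sunflower meal = 1.111 kg.
Cost = 1.52·1.546 + 0.29·1.111 = 2.6721.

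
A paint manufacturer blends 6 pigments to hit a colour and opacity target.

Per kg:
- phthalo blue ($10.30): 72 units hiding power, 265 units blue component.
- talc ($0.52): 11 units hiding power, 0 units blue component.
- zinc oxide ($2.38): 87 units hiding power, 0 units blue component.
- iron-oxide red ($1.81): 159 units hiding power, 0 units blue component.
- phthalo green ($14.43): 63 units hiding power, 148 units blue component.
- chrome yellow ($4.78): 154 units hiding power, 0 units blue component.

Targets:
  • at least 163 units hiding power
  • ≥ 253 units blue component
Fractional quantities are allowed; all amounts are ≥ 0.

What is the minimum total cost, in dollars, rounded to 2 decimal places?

$10.91

Let x1 = kg of phthalo blue, x2 = kg of talc, x3 = kg of zinc oxide, x4 = kg of iron-oxide red, x5 = kg of phthalo green, x6 = kg of chrome yellow.
Minimize 10.3x1 + 0.52x2 + 2.38x3 + 1.81x4 + 14.43x5 + 4.78x6 subject to:
  72x1 + 11x2 + 87x3 + 159x4 + 63x5 + 154x6 ≥ 163   (hiding power)
  265x1 + 148x5 ≥ 253   (blue component)
  x1, x2, x3, x4, x5, x6 ≥ 0.
The cheapest feasible vertex uses only phthalo blue, iron-oxide red; talc, zinc oxide, phthalo green, chrome yellow are not used. There the hiding power and blue component constraints are tight.
So phthalo blue = 0.9547 kg, iron-oxide red = 0.5928 kg.
Cost = 10.3·0.9547 + 1.81·0.5928 = 10.9064.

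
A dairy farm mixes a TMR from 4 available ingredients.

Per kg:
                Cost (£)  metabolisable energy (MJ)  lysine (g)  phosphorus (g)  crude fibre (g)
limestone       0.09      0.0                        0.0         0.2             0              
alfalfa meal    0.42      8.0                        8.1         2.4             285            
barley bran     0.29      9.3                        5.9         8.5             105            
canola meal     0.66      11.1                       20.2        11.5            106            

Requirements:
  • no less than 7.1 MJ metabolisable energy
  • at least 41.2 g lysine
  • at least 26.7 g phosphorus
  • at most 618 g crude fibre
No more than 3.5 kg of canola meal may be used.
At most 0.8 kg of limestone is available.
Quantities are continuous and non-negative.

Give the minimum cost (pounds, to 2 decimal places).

Treat it as an LP. Let x1 = kg of limestone, x2 = kg of alfalfa meal, x3 = kg of barley bran, x4 = kg of canola meal.
min 0.09x1 + 0.42x2 + 0.29x3 + 0.66x4 with:
  8x2 + 9.3x3 + 11.1x4 ≥ 7.1   (metabolisable energy)
  8.1x2 + 5.9x3 + 20.2x4 ≥ 41.2   (lysine)
  0.2x1 + 2.4x2 + 8.5x3 + 11.5x4 ≥ 26.7   (phosphorus)
  285x2 + 105x3 + 106x4 ≤ 618   (crude fibre)
  x4 ≤ 3.5
  x1 ≤ 0.8
  x1, x2, x3, x4 ≥ 0.
The optimal basis is {barley bran, canola meal}; limestone, alfalfa meal drop out. The lysine and phosphorus requirements are met with equality.
That vertex is x3 = 0.6311, x4 = 1.855.
Hence cost = 0.29·0.6311 + 0.66·1.855 = £1.4073.

£1.41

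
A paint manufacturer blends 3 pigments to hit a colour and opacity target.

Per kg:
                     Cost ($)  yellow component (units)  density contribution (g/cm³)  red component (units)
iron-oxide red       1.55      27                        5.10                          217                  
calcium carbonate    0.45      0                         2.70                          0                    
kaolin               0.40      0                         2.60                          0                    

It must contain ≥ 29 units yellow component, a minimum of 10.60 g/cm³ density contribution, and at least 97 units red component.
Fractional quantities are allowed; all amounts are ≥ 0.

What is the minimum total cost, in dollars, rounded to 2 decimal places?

Let x1 = kg of iron-oxide red, x2 = kg of calcium carbonate, x3 = kg of kaolin.
Minimize 1.55x1 + 0.45x2 + 0.4x3 with:
  27x1 ≥ 29   (yellow component)
  5.1x1 + 2.7x2 + 2.6x3 ≥ 10.6   (density contribution)
  217x1 ≥ 97   (red component)
  x1, x2, x3 ≥ 0.
The cheapest feasible vertex uses only iron-oxide red, kaolin; calcium carbonate is not used. The yellow component and density contribution requirements are met with equality.
Solving gives x1 = 1.074, x3 = 1.97.
Hence cost = 1.55·1.074 + 0.4·1.97 = $2.4527.

$2.45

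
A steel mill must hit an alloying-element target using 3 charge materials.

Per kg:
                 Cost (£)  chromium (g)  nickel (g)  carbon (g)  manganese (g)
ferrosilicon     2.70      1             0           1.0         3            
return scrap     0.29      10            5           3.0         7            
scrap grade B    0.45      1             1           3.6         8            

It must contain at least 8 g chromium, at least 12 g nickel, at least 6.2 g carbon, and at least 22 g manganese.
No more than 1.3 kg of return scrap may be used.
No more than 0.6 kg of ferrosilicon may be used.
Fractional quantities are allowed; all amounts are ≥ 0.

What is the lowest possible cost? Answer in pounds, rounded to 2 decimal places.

£2.85

Let x1 = kg of ferrosilicon, x2 = kg of return scrap, x3 = kg of scrap grade B.
Minimise 2.7x1 + 0.29x2 + 0.45x3 subject to:
  1x1 + 10x2 + 1x3 ≥ 8   (chromium)
  5x2 + 1x3 ≥ 12   (nickel)
  1x1 + 3x2 + 3.6x3 ≥ 6.2   (carbon)
  3x1 + 7x2 + 8x3 ≥ 22   (manganese)
  x2 ≤ 1.3
  x1 ≤ 0.6
  x1, x2, x3 ≥ 0.
At the optimum only return scrap, scrap grade B are positive (ferrosilicon = 0). The nickel and the return scrap cap requirements are met with equality.
So return scrap = 1.3 kg, scrap grade B = 5.5 kg.
Objective = 0.29·1.3 + 0.45·5.5 = 2.8520.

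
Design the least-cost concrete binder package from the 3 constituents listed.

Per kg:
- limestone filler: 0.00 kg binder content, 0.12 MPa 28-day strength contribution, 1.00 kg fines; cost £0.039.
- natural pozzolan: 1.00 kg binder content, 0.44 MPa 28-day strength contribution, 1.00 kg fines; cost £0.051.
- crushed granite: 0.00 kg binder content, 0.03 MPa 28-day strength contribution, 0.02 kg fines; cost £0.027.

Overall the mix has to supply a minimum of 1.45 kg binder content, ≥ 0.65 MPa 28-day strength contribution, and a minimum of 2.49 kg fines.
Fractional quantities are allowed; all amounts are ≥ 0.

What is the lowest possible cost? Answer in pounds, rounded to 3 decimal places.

This is a linear program. Let x1 = kg of limestone filler, x2 = kg of natural pozzolan, x3 = kg of crushed granite.
Minimise 0.039x1 + 0.051x2 + 0.027x3 s.t.:
  1x2 ≥ 1.45   (binder content)
  0.12x1 + 0.44x2 + 0.03x3 ≥ 0.65   (28-day strength contribution)
  1x1 + 1x2 + 0.02x3 ≥ 2.49   (fines)
  x1, x2, x3 ≥ 0.
At the optimum only limestone filler, natural pozzolan are positive (crushed granite = 0). The binder content and fines requirements are met with equality.
Optimal quantities: limestone filler = 1.04 kg, natural pozzolan = 1.45 kg.
Hence cost = 0.039·1.04 + 0.051·1.45 = £0.11451.

£0.115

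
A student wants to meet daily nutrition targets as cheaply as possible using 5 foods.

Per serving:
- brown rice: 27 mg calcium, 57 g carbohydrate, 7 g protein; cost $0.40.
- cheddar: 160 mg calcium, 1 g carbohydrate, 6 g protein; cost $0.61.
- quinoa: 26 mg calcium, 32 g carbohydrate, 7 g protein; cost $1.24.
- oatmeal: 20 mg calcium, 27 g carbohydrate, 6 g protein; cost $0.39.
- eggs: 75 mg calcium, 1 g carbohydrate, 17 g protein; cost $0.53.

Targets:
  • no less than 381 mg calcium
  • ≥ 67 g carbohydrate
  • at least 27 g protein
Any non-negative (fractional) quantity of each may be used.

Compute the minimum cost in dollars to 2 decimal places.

This is a linear program. Let x1 = servings of brown rice, x2 = servings of cheddar, x3 = servings of quinoa, x4 = servings of oatmeal, x5 = servings of eggs.
Minimise 0.4x1 + 0.61x2 + 1.24x3 + 0.39x4 + 0.53x5 subject to:
  27x1 + 160x2 + 26x3 + 20x4 + 75x5 ≥ 381   (calcium)
  57x1 + 1x2 + 32x3 + 27x4 + 1x5 ≥ 67   (carbohydrate)
  7x1 + 6x2 + 7x3 + 6x4 + 17x5 ≥ 27   (protein)
  x1, x2, x3, x4, x5 ≥ 0.
The optimal basis is {brown rice, cheddar, eggs}; quinoa, oatmeal drop out. There the calcium, carbohydrate, protein constraints are tight.
Optimal quantities: brown rice = 1.133 servings, cheddar = 1.994 servings, eggs = 0.4178 servings.
Cost = 0.4·1.133 + 0.61·1.994 + 0.53·0.4178 = 1.8910.

$1.89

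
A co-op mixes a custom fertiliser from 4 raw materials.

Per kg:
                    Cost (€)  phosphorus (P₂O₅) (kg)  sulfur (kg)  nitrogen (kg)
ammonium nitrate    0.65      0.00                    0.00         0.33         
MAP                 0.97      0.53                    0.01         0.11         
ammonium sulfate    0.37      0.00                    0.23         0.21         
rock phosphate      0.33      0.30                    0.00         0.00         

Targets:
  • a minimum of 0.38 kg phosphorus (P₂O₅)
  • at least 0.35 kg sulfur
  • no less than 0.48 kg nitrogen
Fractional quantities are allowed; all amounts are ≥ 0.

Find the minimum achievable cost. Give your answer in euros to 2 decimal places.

€1.26

Let x1 = kg of ammonium nitrate, x2 = kg of MAP, x3 = kg of ammonium sulfate, x4 = kg of rock phosphate.
Minimize 0.65x1 + 0.97x2 + 0.37x3 + 0.33x4 subject to:
  0.53x2 + 0.3x4 ≥ 0.38   (phosphorus (P₂O₅))
  0.01x2 + 0.23x3 ≥ 0.35   (sulfur)
  0.33x1 + 0.11x2 + 0.21x3 ≥ 0.48   (nitrogen)
  x1, x2, x3, x4 ≥ 0.
The optimal basis is {ammonium sulfate, rock phosphate}; ammonium nitrate, MAP drop out. Binding constraints: phosphorus (P₂O₅) and nitrogen.
Optimal quantities: ammonium sulfate = 2.286 kg, rock phosphate = 1.267 kg.
Cost = 0.37·2.286 + 0.33·1.267 = 1.2639.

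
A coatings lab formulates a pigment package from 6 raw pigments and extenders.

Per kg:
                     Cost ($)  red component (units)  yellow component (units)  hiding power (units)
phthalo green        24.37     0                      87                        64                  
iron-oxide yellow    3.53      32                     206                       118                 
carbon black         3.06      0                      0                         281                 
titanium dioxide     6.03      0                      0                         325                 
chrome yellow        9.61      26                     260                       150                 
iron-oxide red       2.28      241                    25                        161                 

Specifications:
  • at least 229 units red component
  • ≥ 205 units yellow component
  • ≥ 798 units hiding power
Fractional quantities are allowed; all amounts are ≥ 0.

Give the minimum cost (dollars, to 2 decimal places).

Let x1 = kg of phthalo green, x2 = kg of iron-oxide yellow, x3 = kg of carbon black, x4 = kg of titanium dioxide, x5 = kg of chrome yellow, x6 = kg of iron-oxide red.
Minimise 24.37x1 + 3.53x2 + 3.06x3 + 6.03x4 + 9.61x5 + 2.28x6 with:
  32x2 + 26x5 + 241x6 ≥ 229   (red component)
  87x1 + 206x2 + 260x5 + 25x6 ≥ 205   (yellow component)
  64x1 + 118x2 + 281x3 + 325x4 + 150x5 + 161x6 ≥ 798   (hiding power)
  x1, x2, x3, x4, x5, x6 ≥ 0.
The optimal basis is {iron-oxide yellow, carbon black, iron-oxide red}; phthalo green, titanium dioxide, chrome yellow drop out. Binding constraints: red component, yellow component, hiding power.
Optimal quantities: iron-oxide yellow = 0.8942 kg, carbon black = 1.988 kg, iron-oxide red = 0.8315 kg.
Hence cost = 3.53·0.8942 + 3.06·1.988 + 2.28·0.8315 = $11.1356.

$11.14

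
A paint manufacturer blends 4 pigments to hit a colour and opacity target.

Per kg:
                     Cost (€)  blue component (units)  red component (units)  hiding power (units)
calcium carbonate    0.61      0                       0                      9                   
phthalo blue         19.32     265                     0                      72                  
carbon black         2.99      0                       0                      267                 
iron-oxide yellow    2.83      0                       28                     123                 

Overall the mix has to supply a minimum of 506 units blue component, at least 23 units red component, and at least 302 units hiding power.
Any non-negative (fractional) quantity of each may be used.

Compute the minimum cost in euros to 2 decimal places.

This is a linear program. Let x1 = kg of calcium carbonate, x2 = kg of phthalo blue, x3 = kg of carbon black, x4 = kg of iron-oxide yellow.
Minimize 0.61x1 + 19.32x2 + 2.99x3 + 2.83x4 subject to:
  265x2 ≥ 506   (blue component)
  28x4 ≥ 23   (red component)
  9x1 + 72x2 + 267x3 + 123x4 ≥ 302   (hiding power)
  x1, x2, x3, x4 ≥ 0.
The minimum-cost mix takes nothing from calcium carbonate — only phthalo blue, carbon black, iron-oxide yellow. Binding constraints: blue component, red component, hiding power.
Solving gives x2 = 1.9094, x3 = 0.23777, x4 = 0.82143.
Cost = 19.32·1.9094 + 2.99·0.23777 + 2.83·0.82143 = 39.9252.

€39.93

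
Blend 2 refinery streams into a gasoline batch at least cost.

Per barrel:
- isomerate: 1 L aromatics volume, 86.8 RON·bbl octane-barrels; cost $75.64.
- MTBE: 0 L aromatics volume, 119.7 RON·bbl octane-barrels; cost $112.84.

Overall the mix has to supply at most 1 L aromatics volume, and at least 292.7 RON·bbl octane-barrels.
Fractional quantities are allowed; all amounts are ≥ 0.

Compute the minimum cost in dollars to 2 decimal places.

This is a linear program. Let x1 = barrels of isomerate, x2 = barrels of MTBE.
Minimise 75.64x1 + 112.84x2 with:
  1x1 ≤ 1   (aromatics volume)
  86.8x1 + 119.7x2 ≥ 292.7   (octane-barrels)
  x1, x2 ≥ 0.
Both inputs are positive at the optimum. The aromatics volume and octane-barrels requirements are met with equality.
Solving gives x1 = 1, x2 = 1.7201.
Objective = 75.64·1 + 112.84·1.7201 = 269.7361.

$269.74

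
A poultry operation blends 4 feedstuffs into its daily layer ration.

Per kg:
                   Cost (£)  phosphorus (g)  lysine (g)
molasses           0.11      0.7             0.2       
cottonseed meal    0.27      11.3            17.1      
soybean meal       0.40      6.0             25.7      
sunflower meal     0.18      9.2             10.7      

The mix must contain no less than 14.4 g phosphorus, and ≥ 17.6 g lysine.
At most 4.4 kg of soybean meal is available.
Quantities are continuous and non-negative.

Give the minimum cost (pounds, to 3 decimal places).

Let x1 = kg of molasses, x2 = kg of cottonseed meal, x3 = kg of soybean meal, x4 = kg of sunflower meal.
Minimise 0.11x1 + 0.27x2 + 0.4x3 + 0.18x4 s.t.:
  0.7x1 + 11.3x2 + 6x3 + 9.2x4 ≥ 14.4   (phosphorus)
  0.2x1 + 17.1x2 + 25.7x3 + 10.7x4 ≥ 17.6   (lysine)
  x3 ≤ 4.4
  x1, x2, x3, x4 ≥ 0.
At the optimum only cottonseed meal, sunflower meal are positive (molasses, soybean meal = 0). There the phosphorus and lysine constraints are tight.
So cottonseed meal = 0.2153 kg, sunflower meal = 1.301 kg.
Objective = 0.27·0.2153 + 0.18·1.301 = 0.29231.

£0.292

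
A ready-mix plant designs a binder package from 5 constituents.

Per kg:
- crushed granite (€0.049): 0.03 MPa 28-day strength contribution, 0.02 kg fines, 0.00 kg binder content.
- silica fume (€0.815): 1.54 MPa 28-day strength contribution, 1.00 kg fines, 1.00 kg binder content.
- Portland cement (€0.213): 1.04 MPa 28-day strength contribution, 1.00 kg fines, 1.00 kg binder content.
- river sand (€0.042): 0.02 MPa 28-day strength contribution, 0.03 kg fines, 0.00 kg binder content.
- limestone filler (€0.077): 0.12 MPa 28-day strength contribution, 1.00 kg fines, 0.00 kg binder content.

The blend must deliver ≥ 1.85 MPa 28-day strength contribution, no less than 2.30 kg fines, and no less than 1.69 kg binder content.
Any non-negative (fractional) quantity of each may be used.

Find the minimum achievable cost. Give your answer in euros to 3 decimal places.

Treat it as an LP. Let x1 = kg of crushed granite, x2 = kg of silica fume, x3 = kg of Portland cement, x4 = kg of river sand, x5 = kg of limestone filler.
min 0.049x1 + 0.815x2 + 0.213x3 + 0.042x4 + 0.077x5 s.t.:
  0.03x1 + 1.54x2 + 1.04x3 + 0.02x4 + 0.12x5 ≥ 1.85   (28-day strength contribution)
  0.02x1 + 1x2 + 1x3 + 0.03x4 + 1x5 ≥ 2.3   (fines)
  1x2 + 1x3 ≥ 1.69   (binder content)
  x1, x2, x3, x4, x5 ≥ 0.
The cheapest feasible vertex uses only Portland cement, limestone filler; crushed granite, silica fume, river sand are not used. There the 28-day strength contribution and fines constraints are tight.
Optimal quantities: Portland cement = 1.711 kg, limestone filler = 0.5891 kg.
Objective = 0.213·1.711 + 0.077·0.5891 = 0.40980.

€0.410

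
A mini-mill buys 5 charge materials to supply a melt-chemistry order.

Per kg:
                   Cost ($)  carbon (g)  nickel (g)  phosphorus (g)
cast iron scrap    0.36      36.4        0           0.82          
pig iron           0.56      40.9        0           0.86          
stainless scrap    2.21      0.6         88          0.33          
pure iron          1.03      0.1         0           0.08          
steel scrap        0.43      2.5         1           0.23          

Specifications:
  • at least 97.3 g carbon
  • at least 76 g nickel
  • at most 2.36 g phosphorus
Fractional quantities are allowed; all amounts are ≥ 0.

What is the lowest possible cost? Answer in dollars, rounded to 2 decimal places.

$3.13

Let x1 = kg of cast iron scrap, x2 = kg of pig iron, x3 = kg of stainless scrap, x4 = kg of pure iron, x5 = kg of steel scrap.
Minimise 0.36x1 + 0.56x2 + 2.21x3 + 1.03x4 + 0.43x5 subject to:
  36.4x1 + 40.9x2 + 0.6x3 + 0.1x4 + 2.5x5 ≥ 97.3   (carbon)
  88x3 + 1x5 ≥ 76   (nickel)
  0.82x1 + 0.86x2 + 0.33x3 + 0.08x4 + 0.23x5 ≤ 2.36   (phosphorus)
  x1, x2, x3, x4, x5 ≥ 0.
At the optimum only cast iron scrap, pig iron, stainless scrap are positive (pure iron, steel scrap = 0). There the carbon, nickel, phosphorus constraints are tight.
So cast iron scrap = 0.7319 kg, pig iron = 1.715 kg, stainless scrap = 0.8636 kg.
Hence cost = 0.36·0.7319 + 0.56·1.715 + 2.21·0.8636 = $3.1324.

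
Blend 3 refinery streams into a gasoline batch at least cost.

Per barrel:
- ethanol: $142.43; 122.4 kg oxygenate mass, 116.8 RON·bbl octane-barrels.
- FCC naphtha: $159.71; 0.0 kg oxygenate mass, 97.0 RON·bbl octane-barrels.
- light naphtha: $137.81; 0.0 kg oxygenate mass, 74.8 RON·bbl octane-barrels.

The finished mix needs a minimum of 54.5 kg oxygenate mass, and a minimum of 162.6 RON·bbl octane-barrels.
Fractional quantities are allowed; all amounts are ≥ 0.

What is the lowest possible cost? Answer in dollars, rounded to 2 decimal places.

$198.28

Let x1 = barrels of ethanol, x2 = barrels of FCC naphtha, x3 = barrels of light naphtha.
Minimize 142.43x1 + 159.71x2 + 137.81x3 with:
  122.4x1 ≥ 54.5   (oxygenate mass)
  116.8x1 + 97x2 + 74.8x3 ≥ 162.6   (octane-barrels)
  x1, x2, x3 ≥ 0.
The optimal basis is {ethanol}; FCC naphtha, light naphtha drop out. The octane-barrels requirement is met with equality.
That vertex is x1 = 1.3921.
Cost = 142.43·1.3921 = 198.2768.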